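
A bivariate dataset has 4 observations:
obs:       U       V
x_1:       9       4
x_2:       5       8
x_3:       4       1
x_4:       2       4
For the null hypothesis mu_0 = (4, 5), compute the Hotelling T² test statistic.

Step 1 — sample mean vector:
  mean(U) = (9 + 5 + 4 + 2) / 4 = 20/4 = 5
  mean(V) = (4 + 8 + 1 + 4) / 4 = 17/4 = 4.25
  x̄ = (5, 4.25),  deviation x̄ - mu_0 = (5, 4.25) - (4, 5) = (1, -0.75).

Step 2 — sample covariance matrix, S[i,j] = (1/(n-1)) · Σ_k (x_{k,i} - mean_i) · (x_{k,j} - mean_j), divisor n-1 = 3:
  S[U,U] = ((4)·(4) + (0)·(0) + (-1)·(-1) + (-3)·(-3)) / 3 = 26/3 = 8.6667
  S[U,V] = ((4)·(-0.25) + (0)·(3.75) + (-1)·(-3.25) + (-3)·(-0.25)) / 3 = 3/3 = 1
  S[V,V] = ((-0.25)·(-0.25) + (3.75)·(3.75) + (-3.25)·(-3.25) + (-0.25)·(-0.25)) / 3 = 24.75/3 = 8.25
  S = [[8.6667, 1],
 [1, 8.25]].

Step 3 — invert S. det(S) = 8.6667·8.25 - (1)² = 70.5.
  S^{-1} = (1/det) · [[d, -b], [-b, a]] = [[0.117, -0.0142],
 [-0.0142, 0.1229]].

Step 4 — quadratic form (x̄ - mu_0)^T · S^{-1} · (x̄ - mu_0):
  S^{-1} · (x̄ - mu_0) = (0.1277, -0.1064),
  (x̄ - mu_0)^T · [...] = (1)·(0.1277) + (-0.75)·(-0.1064) = 0.2074.

Step 5 — scale by n: T² = 4 · 0.2074 = 0.8298.

T² ≈ 0.8298


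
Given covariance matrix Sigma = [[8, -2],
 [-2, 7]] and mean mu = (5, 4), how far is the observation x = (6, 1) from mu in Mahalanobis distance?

Step 1 — centre the observation: (x - mu) = (1, -3).

Step 2 — invert Sigma. det(Sigma) = 8·7 - (-2)² = 52.
  Sigma^{-1} = (1/det) · [[d, -b], [-b, a]] = [[0.1346, 0.0385],
 [0.0385, 0.1538]].

Step 3 — form the quadratic (x - mu)^T · Sigma^{-1} · (x - mu):
  Sigma^{-1} · (x - mu) = (0.0192, -0.4231).
  (x - mu)^T · [Sigma^{-1} · (x - mu)] = (1)·(0.0192) + (-3)·(-0.4231) = 1.2885.

Step 4 — take square root: d = √(1.2885) ≈ 1.1351.

d(x, mu) = √(1.2885) ≈ 1.1351


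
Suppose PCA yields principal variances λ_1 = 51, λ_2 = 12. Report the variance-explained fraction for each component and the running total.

Step 1 — total variance = trace(Sigma) = Σ λ_i = 51 + 12 = 63.

Step 2 — fraction explained by component i = λ_i / Σ λ:
  PC1: 51/63 = 0.8095
  PC2: 12/63 = 0.1905

Step 3 — cumulative fraction after k components = (λ_1 + ... + λ_k) / Σ λ:
  k = 1: 51/63 = 0.8095
  k = 2: (51 + 12)/63 = 63/63 = 1

Summary (fraction, with percent):

explained: PC1 0.8095 (80.95%), PC2 0.1905 (19.05%);  cumulative: 0.8095, 1


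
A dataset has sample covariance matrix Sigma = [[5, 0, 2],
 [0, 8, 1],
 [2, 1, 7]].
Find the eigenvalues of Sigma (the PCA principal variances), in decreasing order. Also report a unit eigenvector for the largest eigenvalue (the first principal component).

Step 1 — characteristic polynomial p(λ) = det(λI - Sigma) = λ³ - tr·λ² + c_1·λ - det, where tr = trace, c_1 = sum of the principal 2×2 minors, det = det(Sigma):
  tr = 5 + 8 + 7 = 20,
  c_1 = (5·8 - (0)²) + (5·7 - (2)²) + (8·7 - (1)²) = 40 + 31 + 55 = 126,
  det = 5·(8·7 - (1)²) - (0)·((0)·7 - (1)·(2)) + (2)·((0)·(1) - 8·(2)) = 5·(55) - (0)·(-2) + (2)·(-16) = 243.
  So p(λ) = λ³ - 20λ² + 126λ - 243.
Step 2 — look for an integer root (rational root theorem: any rational root is an integer divisor of 243). Testing λ = 9:
  p(9) = 729 - 1620 + 1134 - 243 = 0  ✓
  Dividing out (λ - 9): p(λ) = (λ - 9)(λ² - 11λ + 27).
Step 3 — remaining eigenvalues from the quadratic λ² - 11λ + 27 = 0:
  Δ = 11² - 4·27 = 121 - 108 = 13,  λ = (11 ± √13)/2 = (11 ± 3.6056)/2 ≈ 7.3028 or 3.6972.
  Sorted: λ_1 = 9,  λ_2 = 7.3028,  λ_3 = 3.6972  (check: sum = 20 = tr ✓).

Step 4 — unit eigenvector for λ_1 = 9: v spans the null space of (Sigma - λ_1 I), whose rows are
  r_1 = (-4, 0, 2),  r_2 = (0, -1, 1),  r_3 = (2, 1, -2).
  v is orthogonal to every row, so take v ∝ r_1 × r_2 = ((0)·(1) - (2)·(-1), (2)·(0) - (-4)·(1), (-4)·(-1) - (0)·(0)) = (2, 4, 4).
  Rescale (divide by 2): u = (1, 2, 2).
  ||u|| = √((1)² + (2)² + (2)²) = √(9) = 3,  v_1 = u/||u|| ≈ (0.3333, 0.6667, 0.6667) (||v_1|| = 1).

λ_1 = 9,  λ_2 = 7.3028,  λ_3 = 3.6972;  v_1 ≈ (0.3333, 0.6667, 0.6667)


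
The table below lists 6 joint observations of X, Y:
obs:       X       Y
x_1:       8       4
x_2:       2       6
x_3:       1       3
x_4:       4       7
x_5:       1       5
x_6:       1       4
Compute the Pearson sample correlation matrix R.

Step 1 — column means:
  mean(X) = (8 + 2 + 1 + 4 + 1 + 1) / 6 = 17/6 = 2.8333
  mean(Y) = (4 + 6 + 3 + 7 + 5 + 4) / 6 = 29/6 = 4.8333

Step 2 — sample variances and covariances s[i,j] = (1/(n-1)) · Σ_k (x_{k,i} - mean_i) · (x_{k,j} - mean_j), with n-1 = 5:
  s[X,X] = ((5.1667)·(5.1667) + (-0.8333)·(-0.8333) + (-1.8333)·(-1.8333) + (1.1667)·(1.1667) + (-1.8333)·(-1.8333) + (-1.8333)·(-1.8333)) / 5 = 38.8333/5 = 7.7667
  s[X,Y] = ((5.1667)·(-0.8333) + (-0.8333)·(1.1667) + (-1.8333)·(-1.8333) + (1.1667)·(2.1667) + (-1.8333)·(0.1667) + (-1.8333)·(-0.8333)) / 5 = 1.8333/5 = 0.3667
  s[Y,Y] = ((-0.8333)·(-0.8333) + (1.1667)·(1.1667) + (-1.8333)·(-1.8333) + (2.1667)·(2.1667) + (0.1667)·(0.1667) + (-0.8333)·(-0.8333)) / 5 = 10.8333/5 = 2.1667
  Sample standard deviations s_i = √(s[i,i]):
  s(X) = √(7.7667) = 2.7869
  s(Y) = √(2.1667) = 1.472

Step 3 — r_{ij} = s_{ij} / (s_i · s_j):
  r[X,X] = 1 (diagonal).
  r[X,Y] = 0.3667 / (2.7869 · 1.472) = 0.3667 / 4.1022 = 0.0894
  r[Y,Y] = 1 (diagonal).

R is symmetric with unit diagonal. Assembling:

R = [[1, 0.0894],
 [0.0894, 1]]


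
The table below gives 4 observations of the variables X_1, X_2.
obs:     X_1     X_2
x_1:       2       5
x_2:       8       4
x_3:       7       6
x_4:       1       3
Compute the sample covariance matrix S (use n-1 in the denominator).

Step 1 — column means:
  mean(X_1) = (2 + 8 + 7 + 1) / 4 = 18/4 = 4.5
  mean(X_2) = (5 + 4 + 6 + 3) / 4 = 18/4 = 4.5

Step 2 — sample covariance S[i,j] = (1/(n-1)) · Σ_k (x_{k,i} - mean_i) · (x_{k,j} - mean_j), with n-1 = 3.
  S[X_1,X_1] = ((-2.5)·(-2.5) + (3.5)·(3.5) + (2.5)·(2.5) + (-3.5)·(-3.5)) / 3 = 37/3 = 12.3333
  S[X_1,X_2] = ((-2.5)·(0.5) + (3.5)·(-0.5) + (2.5)·(1.5) + (-3.5)·(-1.5)) / 3 = 6/3 = 2
  S[X_2,X_2] = ((0.5)·(0.5) + (-0.5)·(-0.5) + (1.5)·(1.5) + (-1.5)·(-1.5)) / 3 = 5/3 = 1.6667

S is symmetric (S[j,i] = S[i,j]). Assembling:

S = [[12.3333, 2],
 [2, 1.6667]]


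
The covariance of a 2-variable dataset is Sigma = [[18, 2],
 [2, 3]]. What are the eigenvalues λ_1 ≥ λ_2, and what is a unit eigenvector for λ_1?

Step 1 — characteristic polynomial of 2×2 Sigma:
  det(Sigma - λI) = λ² - trace · λ + det = 0.
  trace = 18 + 3 = 21, det = 18·3 - (2)² = 50.
Step 2 — discriminant:
  Δ = trace² - 4·det = 441 - 200 = 241.
Step 3 — eigenvalues:
  λ = (trace ± √Δ)/2 = (21 ± 15.5242)/2,
  λ_1 = 18.2621,  λ_2 = 2.7379.

Step 4 — unit eigenvector for λ_1: solve (Sigma - λ_1 I)v = 0. First row:
  (18 - 18.2621)·v_x + (2)·v_y = 0, i.e. (-0.2621)·v_x + (2)·v_y = 0,
  so v ∝ (b, λ_1 - a) = (2, 0.2621) = u.
  ||u|| = √((2)² + (0.2621)²) = √(4.0687) ≈ 2.0171,
  v_1 = u/||u|| ≈ (0.9915, 0.1299) (||v_1|| = 1).

λ_1 = 18.2621,  λ_2 = 2.7379;  v_1 ≈ (0.9915, 0.1299)


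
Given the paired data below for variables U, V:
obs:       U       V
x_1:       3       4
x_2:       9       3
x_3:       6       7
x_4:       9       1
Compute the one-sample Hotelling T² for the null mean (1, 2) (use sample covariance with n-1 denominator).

Step 1 — sample mean vector:
  mean(U) = (3 + 9 + 6 + 9) / 4 = 27/4 = 6.75
  mean(V) = (4 + 3 + 7 + 1) / 4 = 15/4 = 3.75
  x̄ = (6.75, 3.75),  deviation x̄ - mu_0 = (6.75, 3.75) - (1, 2) = (5.75, 1.75).

Step 2 — sample covariance matrix, S[i,j] = (1/(n-1)) · Σ_k (x_{k,i} - mean_i) · (x_{k,j} - mean_j), divisor n-1 = 3:
  S[U,U] = ((-3.75)·(-3.75) + (2.25)·(2.25) + (-0.75)·(-0.75) + (2.25)·(2.25)) / 3 = 24.75/3 = 8.25
  S[U,V] = ((-3.75)·(0.25) + (2.25)·(-0.75) + (-0.75)·(3.25) + (2.25)·(-2.75)) / 3 = -11.25/3 = -3.75
  S[V,V] = ((0.25)·(0.25) + (-0.75)·(-0.75) + (3.25)·(3.25) + (-2.75)·(-2.75)) / 3 = 18.75/3 = 6.25
  S = [[8.25, -3.75],
 [-3.75, 6.25]].

Step 3 — invert S. det(S) = 8.25·6.25 - (-3.75)² = 37.5.
  S^{-1} = (1/det) · [[d, -b], [-b, a]] = [[0.1667, 0.1],
 [0.1, 0.22]].

Step 4 — quadratic form (x̄ - mu_0)^T · S^{-1} · (x̄ - mu_0):
  S^{-1} · (x̄ - mu_0) = (1.1333, 0.96),
  (x̄ - mu_0)^T · [...] = (5.75)·(1.1333) + (1.75)·(0.96) = 8.1967.

Step 5 — scale by n: T² = 4 · 8.1967 = 32.7867.

T² ≈ 32.7867


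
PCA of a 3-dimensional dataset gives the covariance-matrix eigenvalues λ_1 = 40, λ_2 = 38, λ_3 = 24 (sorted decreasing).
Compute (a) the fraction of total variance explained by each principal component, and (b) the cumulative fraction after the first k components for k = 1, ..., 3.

Step 1 — total variance = trace(Sigma) = Σ λ_i = 40 + 38 + 24 = 102.

Step 2 — fraction explained by component i = λ_i / Σ λ:
  PC1: 40/102 = 0.3922
  PC2: 38/102 = 0.3725
  PC3: 24/102 = 0.2353

Step 3 — cumulative fraction after k components = (λ_1 + ... + λ_k) / Σ λ:
  k = 1: 40/102 = 0.3922
  k = 2: (40 + 38)/102 = 78/102 = 0.7647
  k = 3: (40 + 38 + 24)/102 = 102/102 = 1

Summary (fraction, with percent):

explained: PC1 0.3922 (39.22%), PC2 0.3725 (37.25%), PC3 0.2353 (23.53%);  cumulative: 0.3922, 0.7647, 1


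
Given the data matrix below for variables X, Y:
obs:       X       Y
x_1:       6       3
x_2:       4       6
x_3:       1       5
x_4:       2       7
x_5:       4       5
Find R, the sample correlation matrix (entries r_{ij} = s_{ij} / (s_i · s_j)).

Step 1 — column means:
  mean(X) = (6 + 4 + 1 + 2 + 4) / 5 = 17/5 = 3.4
  mean(Y) = (3 + 6 + 5 + 7 + 5) / 5 = 26/5 = 5.2

Step 2 — sample variances and covariances s[i,j] = (1/(n-1)) · Σ_k (x_{k,i} - mean_i) · (x_{k,j} - mean_j), with n-1 = 4:
  s[X,X] = ((2.6)·(2.6) + (0.6)·(0.6) + (-2.4)·(-2.4) + (-1.4)·(-1.4) + (0.6)·(0.6)) / 4 = 15.2/4 = 3.8
  s[X,Y] = ((2.6)·(-2.2) + (0.6)·(0.8) + (-2.4)·(-0.2) + (-1.4)·(1.8) + (0.6)·(-0.2)) / 4 = -7.4/4 = -1.85
  s[Y,Y] = ((-2.2)·(-2.2) + (0.8)·(0.8) + (-0.2)·(-0.2) + (1.8)·(1.8) + (-0.2)·(-0.2)) / 4 = 8.8/4 = 2.2
  Sample standard deviations s_i = √(s[i,i]):
  s(X) = √(3.8) = 1.9494
  s(Y) = √(2.2) = 1.4832

Step 3 — r_{ij} = s_{ij} / (s_i · s_j):
  r[X,X] = 1 (diagonal).
  r[X,Y] = -1.85 / (1.9494 · 1.4832) = -1.85 / 2.8914 = -0.6398
  r[Y,Y] = 1 (diagonal).

R is symmetric with unit diagonal. Assembling:

R = [[1, -0.6398],
 [-0.6398, 1]]


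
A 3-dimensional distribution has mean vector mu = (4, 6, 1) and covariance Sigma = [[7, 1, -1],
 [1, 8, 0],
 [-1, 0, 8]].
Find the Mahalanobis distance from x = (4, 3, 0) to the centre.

Step 1 — centre the observation: (x - mu) = (0, -3, -1).

Step 2 — invert Sigma (cofactor / det for 3×3, or solve directly):
  Sigma^{-1} = [[0.1481, -0.0185, 0.0185],
 [-0.0185, 0.1273, -0.0023],
 [0.0185, -0.0023, 0.1273]].

Step 3 — form the quadratic (x - mu)^T · Sigma^{-1} · (x - mu):
  Sigma^{-1} · (x - mu) = (0.037, -0.3796, -0.1204).
  (x - mu)^T · [Sigma^{-1} · (x - mu)] = (0)·(0.037) + (-3)·(-0.3796) + (-1)·(-0.1204) = 1.2593.

Step 4 — take square root: d = √(1.2593) ≈ 1.1222.

d(x, mu) = √(1.2593) ≈ 1.1222


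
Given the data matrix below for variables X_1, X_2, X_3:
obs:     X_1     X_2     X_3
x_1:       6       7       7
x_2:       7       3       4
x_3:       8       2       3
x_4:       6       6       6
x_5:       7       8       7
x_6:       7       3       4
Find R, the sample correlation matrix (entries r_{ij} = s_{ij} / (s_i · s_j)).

Step 1 — column means:
  mean(X_1) = (6 + 7 + 8 + 6 + 7 + 7) / 6 = 41/6 = 6.8333
  mean(X_2) = (7 + 3 + 2 + 6 + 8 + 3) / 6 = 29/6 = 4.8333
  mean(X_3) = (7 + 4 + 3 + 6 + 7 + 4) / 6 = 31/6 = 5.1667

Step 2 — sample variances and covariances s[i,j] = (1/(n-1)) · Σ_k (x_{k,i} - mean_i) · (x_{k,j} - mean_j), with n-1 = 5:
  s[X_1,X_1] = ((-0.8333)·(-0.8333) + (0.1667)·(0.1667) + (1.1667)·(1.1667) + (-0.8333)·(-0.8333) + (0.1667)·(0.1667) + (0.1667)·(0.1667)) / 5 = 2.8333/5 = 0.5667
  s[X_1,X_2] = ((-0.8333)·(2.1667) + (0.1667)·(-1.8333) + (1.1667)·(-2.8333) + (-0.8333)·(1.1667) + (0.1667)·(3.1667) + (0.1667)·(-1.8333)) / 5 = -6.1667/5 = -1.2333
  s[X_1,X_3] = ((-0.8333)·(1.8333) + (0.1667)·(-1.1667) + (1.1667)·(-2.1667) + (-0.8333)·(0.8333) + (0.1667)·(1.8333) + (0.1667)·(-1.1667)) / 5 = -4.8333/5 = -0.9667
  s[X_2,X_2] = ((2.1667)·(2.1667) + (-1.8333)·(-1.8333) + (-2.8333)·(-2.8333) + (1.1667)·(1.1667) + (3.1667)·(3.1667) + (-1.8333)·(-1.8333)) / 5 = 30.8333/5 = 6.1667
  s[X_2,X_3] = ((2.1667)·(1.8333) + (-1.8333)·(-1.1667) + (-2.8333)·(-2.1667) + (1.1667)·(0.8333) + (3.1667)·(1.8333) + (-1.8333)·(-1.1667)) / 5 = 21.1667/5 = 4.2333
  s[X_3,X_3] = ((1.8333)·(1.8333) + (-1.1667)·(-1.1667) + (-2.1667)·(-2.1667) + (0.8333)·(0.8333) + (1.8333)·(1.8333) + (-1.1667)·(-1.1667)) / 5 = 14.8333/5 = 2.9667
  Sample standard deviations s_i = √(s[i,i]):
  s(X_1) = √(0.5667) = 0.7528
  s(X_2) = √(6.1667) = 2.4833
  s(X_3) = √(2.9667) = 1.7224

Step 3 — r_{ij} = s_{ij} / (s_i · s_j):
  r[X_1,X_1] = 1 (diagonal).
  r[X_1,X_2] = -1.2333 / (0.7528 · 2.4833) = -1.2333 / 1.8693 = -0.6598
  r[X_1,X_3] = -0.9667 / (0.7528 · 1.7224) = -0.9667 / 1.2966 = -0.7456
  r[X_2,X_2] = 1 (diagonal).
  r[X_2,X_3] = 4.2333 / (2.4833 · 1.7224) = 4.2333 / 4.2772 = 0.9897
  r[X_3,X_3] = 1 (diagonal).

R is symmetric with unit diagonal. Assembling:

R = [[1, -0.6598, -0.7456],
 [-0.6598, 1, 0.9897],
 [-0.7456, 0.9897, 1]]


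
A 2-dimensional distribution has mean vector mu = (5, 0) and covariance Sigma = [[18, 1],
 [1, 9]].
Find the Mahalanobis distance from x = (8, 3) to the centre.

Step 1 — centre the observation: (x - mu) = (3, 3).

Step 2 — invert Sigma. det(Sigma) = 18·9 - (1)² = 161.
  Sigma^{-1} = (1/det) · [[d, -b], [-b, a]] = [[0.0559, -0.0062],
 [-0.0062, 0.1118]].

Step 3 — form the quadratic (x - mu)^T · Sigma^{-1} · (x - mu):
  Sigma^{-1} · (x - mu) = (0.1491, 0.3168).
  (x - mu)^T · [Sigma^{-1} · (x - mu)] = (3)·(0.1491) + (3)·(0.3168) = 1.3975.

Step 4 — take square root: d = √(1.3975) ≈ 1.1822.

d(x, mu) = √(1.3975) ≈ 1.1822


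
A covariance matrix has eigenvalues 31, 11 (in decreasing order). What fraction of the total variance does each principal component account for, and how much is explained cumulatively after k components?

Step 1 — total variance = trace(Sigma) = Σ λ_i = 31 + 11 = 42.

Step 2 — fraction explained by component i = λ_i / Σ λ:
  PC1: 31/42 = 0.7381
  PC2: 11/42 = 0.2619

Step 3 — cumulative fraction after k components = (λ_1 + ... + λ_k) / Σ λ:
  k = 1: 31/42 = 0.7381
  k = 2: (31 + 11)/42 = 42/42 = 1

Summary (fraction, with percent):

explained: PC1 0.7381 (73.81%), PC2 0.2619 (26.19%);  cumulative: 0.7381, 1


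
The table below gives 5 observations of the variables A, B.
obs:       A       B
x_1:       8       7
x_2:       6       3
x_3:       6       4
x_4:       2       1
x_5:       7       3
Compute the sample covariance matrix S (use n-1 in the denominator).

Step 1 — column means:
  mean(A) = (8 + 6 + 6 + 2 + 7) / 5 = 29/5 = 5.8
  mean(B) = (7 + 3 + 4 + 1 + 3) / 5 = 18/5 = 3.6

Step 2 — sample covariance S[i,j] = (1/(n-1)) · Σ_k (x_{k,i} - mean_i) · (x_{k,j} - mean_j), with n-1 = 4.
  S[A,A] = ((2.2)·(2.2) + (0.2)·(0.2) + (0.2)·(0.2) + (-3.8)·(-3.8) + (1.2)·(1.2)) / 4 = 20.8/4 = 5.2
  S[A,B] = ((2.2)·(3.4) + (0.2)·(-0.6) + (0.2)·(0.4) + (-3.8)·(-2.6) + (1.2)·(-0.6)) / 4 = 16.6/4 = 4.15
  S[B,B] = ((3.4)·(3.4) + (-0.6)·(-0.6) + (0.4)·(0.4) + (-2.6)·(-2.6) + (-0.6)·(-0.6)) / 4 = 19.2/4 = 4.8

S is symmetric (S[j,i] = S[i,j]). Assembling:

S = [[5.2, 4.15],
 [4.15, 4.8]]


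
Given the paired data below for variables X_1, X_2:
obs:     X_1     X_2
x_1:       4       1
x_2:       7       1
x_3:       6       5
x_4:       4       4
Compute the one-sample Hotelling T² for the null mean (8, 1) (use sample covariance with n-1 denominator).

Step 1 — sample mean vector:
  mean(X_1) = (4 + 7 + 6 + 4) / 4 = 21/4 = 5.25
  mean(X_2) = (1 + 1 + 5 + 4) / 4 = 11/4 = 2.75
  x̄ = (5.25, 2.75),  deviation x̄ - mu_0 = (5.25, 2.75) - (8, 1) = (-2.75, 1.75).

Step 2 — sample covariance matrix, S[i,j] = (1/(n-1)) · Σ_k (x_{k,i} - mean_i) · (x_{k,j} - mean_j), divisor n-1 = 3:
  S[X_1,X_1] = ((-1.25)·(-1.25) + (1.75)·(1.75) + (0.75)·(0.75) + (-1.25)·(-1.25)) / 3 = 6.75/3 = 2.25
  S[X_1,X_2] = ((-1.25)·(-1.75) + (1.75)·(-1.75) + (0.75)·(2.25) + (-1.25)·(1.25)) / 3 = -0.75/3 = -0.25
  S[X_2,X_2] = ((-1.75)·(-1.75) + (-1.75)·(-1.75) + (2.25)·(2.25) + (1.25)·(1.25)) / 3 = 12.75/3 = 4.25
  S = [[2.25, -0.25],
 [-0.25, 4.25]].

Step 3 — invert S. det(S) = 2.25·4.25 - (-0.25)² = 9.5.
  S^{-1} = (1/det) · [[d, -b], [-b, a]] = [[0.4474, 0.0263],
 [0.0263, 0.2368]].

Step 4 — quadratic form (x̄ - mu_0)^T · S^{-1} · (x̄ - mu_0):
  S^{-1} · (x̄ - mu_0) = (-1.1842, 0.3421),
  (x̄ - mu_0)^T · [...] = (-2.75)·(-1.1842) + (1.75)·(0.3421) = 3.8553.

Step 5 — scale by n: T² = 4 · 3.8553 = 15.4211.

T² ≈ 15.4211


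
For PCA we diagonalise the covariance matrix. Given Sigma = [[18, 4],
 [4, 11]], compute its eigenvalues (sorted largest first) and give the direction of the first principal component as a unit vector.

Step 1 — characteristic polynomial of 2×2 Sigma:
  det(Sigma - λI) = λ² - trace · λ + det = 0.
  trace = 18 + 11 = 29, det = 18·11 - (4)² = 182.
Step 2 — discriminant:
  Δ = trace² - 4·det = 841 - 728 = 113.
Step 3 — eigenvalues:
  λ = (trace ± √Δ)/2 = (29 ± 10.6301)/2,
  λ_1 = 19.8151,  λ_2 = 9.1849.

Step 4 — unit eigenvector for λ_1: solve (Sigma - λ_1 I)v = 0. First row:
  (18 - 19.8151)·v_x + (4)·v_y = 0, i.e. (-1.8151)·v_x + (4)·v_y = 0,
  so v ∝ (b, λ_1 - a) = (4, 1.8151) = u.
  ||u|| = √((4)² + (1.8151)²) = √(19.2945) ≈ 4.3925,
  v_1 = u/||u|| ≈ (0.9106, 0.4132) (||v_1|| = 1).

λ_1 = 19.8151,  λ_2 = 9.1849;  v_1 ≈ (0.9106, 0.4132)


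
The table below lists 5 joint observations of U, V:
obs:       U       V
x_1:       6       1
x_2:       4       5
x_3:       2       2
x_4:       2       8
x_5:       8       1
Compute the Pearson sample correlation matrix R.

Step 1 — column means:
  mean(U) = (6 + 4 + 2 + 2 + 8) / 5 = 22/5 = 4.4
  mean(V) = (1 + 5 + 2 + 8 + 1) / 5 = 17/5 = 3.4

Step 2 — sample variances and covariances s[i,j] = (1/(n-1)) · Σ_k (x_{k,i} - mean_i) · (x_{k,j} - mean_j), with n-1 = 4:
  s[U,U] = ((1.6)·(1.6) + (-0.4)·(-0.4) + (-2.4)·(-2.4) + (-2.4)·(-2.4) + (3.6)·(3.6)) / 4 = 27.2/4 = 6.8
  s[U,V] = ((1.6)·(-2.4) + (-0.4)·(1.6) + (-2.4)·(-1.4) + (-2.4)·(4.6) + (3.6)·(-2.4)) / 4 = -20.8/4 = -5.2
  s[V,V] = ((-2.4)·(-2.4) + (1.6)·(1.6) + (-1.4)·(-1.4) + (4.6)·(4.6) + (-2.4)·(-2.4)) / 4 = 37.2/4 = 9.3
  Sample standard deviations s_i = √(s[i,i]):
  s(U) = √(6.8) = 2.6077
  s(V) = √(9.3) = 3.0496

Step 3 — r_{ij} = s_{ij} / (s_i · s_j):
  r[U,U] = 1 (diagonal).
  r[U,V] = -5.2 / (2.6077 · 3.0496) = -5.2 / 7.9524 = -0.6539
  r[V,V] = 1 (diagonal).

R is symmetric with unit diagonal. Assembling:

R = [[1, -0.6539],
 [-0.6539, 1]]


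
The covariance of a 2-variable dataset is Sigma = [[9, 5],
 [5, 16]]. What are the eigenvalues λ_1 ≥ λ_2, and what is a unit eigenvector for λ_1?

Step 1 — characteristic polynomial of 2×2 Sigma:
  det(Sigma - λI) = λ² - trace · λ + det = 0.
  trace = 9 + 16 = 25, det = 9·16 - (5)² = 119.
Step 2 — discriminant:
  Δ = trace² - 4·det = 625 - 476 = 149.
Step 3 — eigenvalues:
  λ = (trace ± √Δ)/2 = (25 ± 12.2066)/2,
  λ_1 = 18.6033,  λ_2 = 6.3967.

Step 4 — unit eigenvector for λ_1: solve (Sigma - λ_1 I)v = 0. First row:
  (9 - 18.6033)·v_x + (5)·v_y = 0, i.e. (-9.6033)·v_x + (5)·v_y = 0,
  so v ∝ (b, λ_1 - a) = (5, 9.6033) = u.
  ||u|| = √((5)² + (9.6033)²) = √(117.2229) ≈ 10.827,
  v_1 = u/||u|| ≈ (0.4618, 0.887) (||v_1|| = 1).

λ_1 = 18.6033,  λ_2 = 6.3967;  v_1 ≈ (0.4618, 0.887)


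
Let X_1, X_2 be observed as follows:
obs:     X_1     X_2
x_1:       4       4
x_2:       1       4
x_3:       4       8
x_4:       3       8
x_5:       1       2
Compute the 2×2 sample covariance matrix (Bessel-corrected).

Step 1 — column means:
  mean(X_1) = (4 + 1 + 4 + 3 + 1) / 5 = 13/5 = 2.6
  mean(X_2) = (4 + 4 + 8 + 8 + 2) / 5 = 26/5 = 5.2

Step 2 — sample covariance S[i,j] = (1/(n-1)) · Σ_k (x_{k,i} - mean_i) · (x_{k,j} - mean_j), with n-1 = 4.
  S[X_1,X_1] = ((1.4)·(1.4) + (-1.6)·(-1.6) + (1.4)·(1.4) + (0.4)·(0.4) + (-1.6)·(-1.6)) / 4 = 9.2/4 = 2.3
  S[X_1,X_2] = ((1.4)·(-1.2) + (-1.6)·(-1.2) + (1.4)·(2.8) + (0.4)·(2.8) + (-1.6)·(-3.2)) / 4 = 10.4/4 = 2.6
  S[X_2,X_2] = ((-1.2)·(-1.2) + (-1.2)·(-1.2) + (2.8)·(2.8) + (2.8)·(2.8) + (-3.2)·(-3.2)) / 4 = 28.8/4 = 7.2

S is symmetric (S[j,i] = S[i,j]). Assembling:

S = [[2.3, 2.6],
 [2.6, 7.2]]


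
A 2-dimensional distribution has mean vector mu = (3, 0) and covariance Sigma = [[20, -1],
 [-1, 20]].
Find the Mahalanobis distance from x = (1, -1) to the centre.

Step 1 — centre the observation: (x - mu) = (-2, -1).

Step 2 — invert Sigma. det(Sigma) = 20·20 - (-1)² = 399.
  Sigma^{-1} = (1/det) · [[d, -b], [-b, a]] = [[0.0501, 0.0025],
 [0.0025, 0.0501]].

Step 3 — form the quadratic (x - mu)^T · Sigma^{-1} · (x - mu):
  Sigma^{-1} · (x - mu) = (-0.1028, -0.0551).
  (x - mu)^T · [Sigma^{-1} · (x - mu)] = (-2)·(-0.1028) + (-1)·(-0.0551) = 0.2607.

Step 4 — take square root: d = √(0.2607) ≈ 0.5105.

d(x, mu) = √(0.2607) ≈ 0.5105


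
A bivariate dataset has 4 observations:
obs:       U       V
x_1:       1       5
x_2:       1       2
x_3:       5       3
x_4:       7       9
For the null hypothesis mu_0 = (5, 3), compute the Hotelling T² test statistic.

Step 1 — sample mean vector:
  mean(U) = (1 + 1 + 5 + 7) / 4 = 14/4 = 3.5
  mean(V) = (5 + 2 + 3 + 9) / 4 = 19/4 = 4.75
  x̄ = (3.5, 4.75),  deviation x̄ - mu_0 = (3.5, 4.75) - (5, 3) = (-1.5, 1.75).

Step 2 — sample covariance matrix, S[i,j] = (1/(n-1)) · Σ_k (x_{k,i} - mean_i) · (x_{k,j} - mean_j), divisor n-1 = 3:
  S[U,U] = ((-2.5)·(-2.5) + (-2.5)·(-2.5) + (1.5)·(1.5) + (3.5)·(3.5)) / 3 = 27/3 = 9
  S[U,V] = ((-2.5)·(0.25) + (-2.5)·(-2.75) + (1.5)·(-1.75) + (3.5)·(4.25)) / 3 = 18.5/3 = 6.1667
  S[V,V] = ((0.25)·(0.25) + (-2.75)·(-2.75) + (-1.75)·(-1.75) + (4.25)·(4.25)) / 3 = 28.75/3 = 9.5833
  S = [[9, 6.1667],
 [6.1667, 9.5833]].

Step 3 — invert S. det(S) = 9·9.5833 - (6.1667)² = 48.2222.
  S^{-1} = (1/det) · [[d, -b], [-b, a]] = [[0.1987, -0.1279],
 [-0.1279, 0.1866]].

Step 4 — quadratic form (x̄ - mu_0)^T · S^{-1} · (x̄ - mu_0):
  S^{-1} · (x̄ - mu_0) = (-0.5219, 0.5184),
  (x̄ - mu_0)^T · [...] = (-1.5)·(-0.5219) + (1.75)·(0.5184) = 1.6901.

Step 5 — scale by n: T² = 4 · 1.6901 = 6.7604.

T² ≈ 6.7604


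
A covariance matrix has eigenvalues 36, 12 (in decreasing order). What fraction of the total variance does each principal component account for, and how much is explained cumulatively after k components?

Step 1 — total variance = trace(Sigma) = Σ λ_i = 36 + 12 = 48.

Step 2 — fraction explained by component i = λ_i / Σ λ:
  PC1: 36/48 = 0.75
  PC2: 12/48 = 0.25

Step 3 — cumulative fraction after k components = (λ_1 + ... + λ_k) / Σ λ:
  k = 1: 36/48 = 0.75
  k = 2: (36 + 12)/48 = 48/48 = 1

Summary (fraction, with percent):

explained: PC1 0.75 (75%), PC2 0.25 (25%);  cumulative: 0.75, 1


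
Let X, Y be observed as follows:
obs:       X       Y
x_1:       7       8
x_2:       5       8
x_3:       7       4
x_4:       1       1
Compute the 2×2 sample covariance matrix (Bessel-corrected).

Step 1 — column means:
  mean(X) = (7 + 5 + 7 + 1) / 4 = 20/4 = 5
  mean(Y) = (8 + 8 + 4 + 1) / 4 = 21/4 = 5.25

Step 2 — sample covariance S[i,j] = (1/(n-1)) · Σ_k (x_{k,i} - mean_i) · (x_{k,j} - mean_j), with n-1 = 3.
  S[X,X] = ((2)·(2) + (0)·(0) + (2)·(2) + (-4)·(-4)) / 3 = 24/3 = 8
  S[X,Y] = ((2)·(2.75) + (0)·(2.75) + (2)·(-1.25) + (-4)·(-4.25)) / 3 = 20/3 = 6.6667
  S[Y,Y] = ((2.75)·(2.75) + (2.75)·(2.75) + (-1.25)·(-1.25) + (-4.25)·(-4.25)) / 3 = 34.75/3 = 11.5833

S is symmetric (S[j,i] = S[i,j]). Assembling:

S = [[8, 6.6667],
 [6.6667, 11.5833]]


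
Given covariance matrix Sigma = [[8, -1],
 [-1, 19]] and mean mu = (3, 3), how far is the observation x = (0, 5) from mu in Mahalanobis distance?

Step 1 — centre the observation: (x - mu) = (-3, 2).

Step 2 — invert Sigma. det(Sigma) = 8·19 - (-1)² = 151.
  Sigma^{-1} = (1/det) · [[d, -b], [-b, a]] = [[0.1258, 0.0066],
 [0.0066, 0.053]].

Step 3 — form the quadratic (x - mu)^T · Sigma^{-1} · (x - mu):
  Sigma^{-1} · (x - mu) = (-0.3642, 0.0861).
  (x - mu)^T · [Sigma^{-1} · (x - mu)] = (-3)·(-0.3642) + (2)·(0.0861) = 1.2649.

Step 4 — take square root: d = √(1.2649) ≈ 1.1247.

d(x, mu) = √(1.2649) ≈ 1.1247


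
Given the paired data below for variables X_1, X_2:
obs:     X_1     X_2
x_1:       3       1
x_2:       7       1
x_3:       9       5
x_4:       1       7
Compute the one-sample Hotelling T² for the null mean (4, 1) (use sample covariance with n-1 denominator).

Step 1 — sample mean vector:
  mean(X_1) = (3 + 7 + 9 + 1) / 4 = 20/4 = 5
  mean(X_2) = (1 + 1 + 5 + 7) / 4 = 14/4 = 3.5
  x̄ = (5, 3.5),  deviation x̄ - mu_0 = (5, 3.5) - (4, 1) = (1, 2.5).

Step 2 — sample covariance matrix, S[i,j] = (1/(n-1)) · Σ_k (x_{k,i} - mean_i) · (x_{k,j} - mean_j), divisor n-1 = 3:
  S[X_1,X_1] = ((-2)·(-2) + (2)·(2) + (4)·(4) + (-4)·(-4)) / 3 = 40/3 = 13.3333
  S[X_1,X_2] = ((-2)·(-2.5) + (2)·(-2.5) + (4)·(1.5) + (-4)·(3.5)) / 3 = -8/3 = -2.6667
  S[X_2,X_2] = ((-2.5)·(-2.5) + (-2.5)·(-2.5) + (1.5)·(1.5) + (3.5)·(3.5)) / 3 = 27/3 = 9
  S = [[13.3333, -2.6667],
 [-2.6667, 9]].

Step 3 — invert S. det(S) = 13.3333·9 - (-2.6667)² = 112.8889.
  S^{-1} = (1/det) · [[d, -b], [-b, a]] = [[0.0797, 0.0236],
 [0.0236, 0.1181]].

Step 4 — quadratic form (x̄ - mu_0)^T · S^{-1} · (x̄ - mu_0):
  S^{-1} · (x̄ - mu_0) = (0.1388, 0.3189),
  (x̄ - mu_0)^T · [...] = (1)·(0.1388) + (2.5)·(0.3189) = 0.936.

Step 5 — scale by n: T² = 4 · 0.936 = 3.7441.

T² ≈ 3.7441


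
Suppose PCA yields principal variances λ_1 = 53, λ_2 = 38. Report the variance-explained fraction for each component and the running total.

Step 1 — total variance = trace(Sigma) = Σ λ_i = 53 + 38 = 91.

Step 2 — fraction explained by component i = λ_i / Σ λ:
  PC1: 53/91 = 0.5824
  PC2: 38/91 = 0.4176

Step 3 — cumulative fraction after k components = (λ_1 + ... + λ_k) / Σ λ:
  k = 1: 53/91 = 0.5824
  k = 2: (53 + 38)/91 = 91/91 = 1

Summary (fraction, with percent):

explained: PC1 0.5824 (58.24%), PC2 0.4176 (41.76%);  cumulative: 0.5824, 1


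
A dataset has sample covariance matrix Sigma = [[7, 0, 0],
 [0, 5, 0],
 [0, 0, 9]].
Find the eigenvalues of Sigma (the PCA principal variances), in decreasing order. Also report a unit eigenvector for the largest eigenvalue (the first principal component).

Step 1 — characteristic polynomial p(λ) = det(λI - Sigma) = λ³ - tr·λ² + c_1·λ - det, where tr = trace, c_1 = sum of the principal 2×2 minors, det = det(Sigma):
  tr = 7 + 5 + 9 = 21,
  c_1 = (7·5 - (0)²) + (7·9 - (0)²) + (5·9 - (0)²) = 35 + 63 + 45 = 143,
  det = 7·(5·9 - (0)²) - (0)·((0)·9 - (0)·(0)) + (0)·((0)·(0) - 5·(0)) = 7·(45) - (0)·(0) + (0)·(0) = 315.
  So p(λ) = λ³ - 21λ² + 143λ - 315.
Step 2 — look for an integer root (rational root theorem: any rational root is an integer divisor of 315). Testing λ = 5:
  p(5) = 125 - 525 + 715 - 315 = 0  ✓
  Dividing out (λ - 5): p(λ) = (λ - 5)(λ² - 16λ + 63).
Step 3 — remaining eigenvalues from the quadratic λ² - 16λ + 63 = 0:
  Δ = 16² - 4·63 = 256 - 252 = 4,  λ = (16 ± √4)/2 = (16 ± 2)/2 = 9 or 7.
  Sorted: λ_1 = 9,  λ_2 = 7,  λ_3 = 5  (check: sum = 21 = tr ✓).

Step 4 — unit eigenvector for λ_1 = 9: v spans the null space of (Sigma - λ_1 I), whose rows are
  r_1 = (-2, 0, 0),  r_2 = (0, -4, 0),  r_3 = (0, 0, 0).
  v is orthogonal to every row, so take v ∝ r_1 × r_2 = ((0)·(0) - (0)·(-4), (0)·(0) - (-2)·(0), (-2)·(-4) - (0)·(0)) = (0, 0, 8).
  Rescale (divide by 8): u = (0, 0, 1).
  ||u|| = √((0)² + (0)² + (1)²) = √(1) = 1,  v_1 = u/||u|| ≈ (0, 0, 1) (||v_1|| = 1).

λ_1 = 9,  λ_2 = 7,  λ_3 = 5;  v_1 ≈ (0, 0, 1)


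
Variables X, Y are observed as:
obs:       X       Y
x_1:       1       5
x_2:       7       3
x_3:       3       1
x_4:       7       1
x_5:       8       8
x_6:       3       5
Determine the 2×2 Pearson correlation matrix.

Step 1 — column means:
  mean(X) = (1 + 7 + 3 + 7 + 8 + 3) / 6 = 29/6 = 4.8333
  mean(Y) = (5 + 3 + 1 + 1 + 8 + 5) / 6 = 23/6 = 3.8333

Step 2 — sample variances and covariances s[i,j] = (1/(n-1)) · Σ_k (x_{k,i} - mean_i) · (x_{k,j} - mean_j), with n-1 = 5:
  s[X,X] = ((-3.8333)·(-3.8333) + (2.1667)·(2.1667) + (-1.8333)·(-1.8333) + (2.1667)·(2.1667) + (3.1667)·(3.1667) + (-1.8333)·(-1.8333)) / 5 = 40.8333/5 = 8.1667
  s[X,Y] = ((-3.8333)·(1.1667) + (2.1667)·(-0.8333) + (-1.8333)·(-2.8333) + (2.1667)·(-2.8333) + (3.1667)·(4.1667) + (-1.8333)·(1.1667)) / 5 = 3.8333/5 = 0.7667
  s[Y,Y] = ((1.1667)·(1.1667) + (-0.8333)·(-0.8333) + (-2.8333)·(-2.8333) + (-2.8333)·(-2.8333) + (4.1667)·(4.1667) + (1.1667)·(1.1667)) / 5 = 36.8333/5 = 7.3667
  Sample standard deviations s_i = √(s[i,i]):
  s(X) = √(8.1667) = 2.8577
  s(Y) = √(7.3667) = 2.7142

Step 3 — r_{ij} = s_{ij} / (s_i · s_j):
  r[X,X] = 1 (diagonal).
  r[X,Y] = 0.7667 / (2.8577 · 2.7142) = 0.7667 / 7.7564 = 0.0988
  r[Y,Y] = 1 (diagonal).

R is symmetric with unit diagonal. Assembling:

R = [[1, 0.0988],
 [0.0988, 1]]


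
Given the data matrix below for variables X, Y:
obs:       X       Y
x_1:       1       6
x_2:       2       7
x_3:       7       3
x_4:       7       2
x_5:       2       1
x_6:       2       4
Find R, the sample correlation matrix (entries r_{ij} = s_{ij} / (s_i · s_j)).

Step 1 — column means:
  mean(X) = (1 + 2 + 7 + 7 + 2 + 2) / 6 = 21/6 = 3.5
  mean(Y) = (6 + 7 + 3 + 2 + 1 + 4) / 6 = 23/6 = 3.8333

Step 2 — sample variances and covariances s[i,j] = (1/(n-1)) · Σ_k (x_{k,i} - mean_i) · (x_{k,j} - mean_j), with n-1 = 5:
  s[X,X] = ((-2.5)·(-2.5) + (-1.5)·(-1.5) + (3.5)·(3.5) + (3.5)·(3.5) + (-1.5)·(-1.5) + (-1.5)·(-1.5)) / 5 = 37.5/5 = 7.5
  s[X,Y] = ((-2.5)·(2.1667) + (-1.5)·(3.1667) + (3.5)·(-0.8333) + (3.5)·(-1.8333) + (-1.5)·(-2.8333) + (-1.5)·(0.1667)) / 5 = -15.5/5 = -3.1
  s[Y,Y] = ((2.1667)·(2.1667) + (3.1667)·(3.1667) + (-0.8333)·(-0.8333) + (-1.8333)·(-1.8333) + (-2.8333)·(-2.8333) + (0.1667)·(0.1667)) / 5 = 26.8333/5 = 5.3667
  Sample standard deviations s_i = √(s[i,i]):
  s(X) = √(7.5) = 2.7386
  s(Y) = √(5.3667) = 2.3166

Step 3 — r_{ij} = s_{ij} / (s_i · s_j):
  r[X,X] = 1 (diagonal).
  r[X,Y] = -3.1 / (2.7386 · 2.3166) = -3.1 / 6.3443 = -0.4886
  r[Y,Y] = 1 (diagonal).

R is symmetric with unit diagonal. Assembling:

R = [[1, -0.4886],
 [-0.4886, 1]]


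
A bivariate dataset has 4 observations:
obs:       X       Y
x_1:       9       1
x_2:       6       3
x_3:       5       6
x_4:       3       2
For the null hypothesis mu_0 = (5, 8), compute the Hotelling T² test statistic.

Step 1 — sample mean vector:
  mean(X) = (9 + 6 + 5 + 3) / 4 = 23/4 = 5.75
  mean(Y) = (1 + 3 + 6 + 2) / 4 = 12/4 = 3
  x̄ = (5.75, 3),  deviation x̄ - mu_0 = (5.75, 3) - (5, 8) = (0.75, -5).

Step 2 — sample covariance matrix, S[i,j] = (1/(n-1)) · Σ_k (x_{k,i} - mean_i) · (x_{k,j} - mean_j), divisor n-1 = 3:
  S[X,X] = ((3.25)·(3.25) + (0.25)·(0.25) + (-0.75)·(-0.75) + (-2.75)·(-2.75)) / 3 = 18.75/3 = 6.25
  S[X,Y] = ((3.25)·(-2) + (0.25)·(0) + (-0.75)·(3) + (-2.75)·(-1)) / 3 = -6/3 = -2
  S[Y,Y] = ((-2)·(-2) + (0)·(0) + (3)·(3) + (-1)·(-1)) / 3 = 14/3 = 4.6667
  S = [[6.25, -2],
 [-2, 4.6667]].

Step 3 — invert S. det(S) = 6.25·4.6667 - (-2)² = 25.1667.
  S^{-1} = (1/det) · [[d, -b], [-b, a]] = [[0.1854, 0.0795],
 [0.0795, 0.2483]].

Step 4 — quadratic form (x̄ - mu_0)^T · S^{-1} · (x̄ - mu_0):
  S^{-1} · (x̄ - mu_0) = (-0.2583, -1.1821),
  (x̄ - mu_0)^T · [...] = (0.75)·(-0.2583) + (-5)·(-1.1821) = 5.7169.

Step 5 — scale by n: T² = 4 · 5.7169 = 22.8675.

T² ≈ 22.8675


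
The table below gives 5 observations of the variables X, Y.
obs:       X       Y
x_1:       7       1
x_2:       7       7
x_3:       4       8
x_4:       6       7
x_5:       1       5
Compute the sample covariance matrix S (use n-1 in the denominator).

Step 1 — column means:
  mean(X) = (7 + 7 + 4 + 6 + 1) / 5 = 25/5 = 5
  mean(Y) = (1 + 7 + 8 + 7 + 5) / 5 = 28/5 = 5.6

Step 2 — sample covariance S[i,j] = (1/(n-1)) · Σ_k (x_{k,i} - mean_i) · (x_{k,j} - mean_j), with n-1 = 4.
  S[X,X] = ((2)·(2) + (2)·(2) + (-1)·(-1) + (1)·(1) + (-4)·(-4)) / 4 = 26/4 = 6.5
  S[X,Y] = ((2)·(-4.6) + (2)·(1.4) + (-1)·(2.4) + (1)·(1.4) + (-4)·(-0.6)) / 4 = -5/4 = -1.25
  S[Y,Y] = ((-4.6)·(-4.6) + (1.4)·(1.4) + (2.4)·(2.4) + (1.4)·(1.4) + (-0.6)·(-0.6)) / 4 = 31.2/4 = 7.8

S is symmetric (S[j,i] = S[i,j]). Assembling:

S = [[6.5, -1.25],
 [-1.25, 7.8]]


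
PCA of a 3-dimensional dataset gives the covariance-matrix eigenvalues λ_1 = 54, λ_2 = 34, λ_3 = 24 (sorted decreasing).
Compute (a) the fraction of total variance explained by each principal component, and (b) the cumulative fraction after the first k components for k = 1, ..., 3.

Step 1 — total variance = trace(Sigma) = Σ λ_i = 54 + 34 + 24 = 112.

Step 2 — fraction explained by component i = λ_i / Σ λ:
  PC1: 54/112 = 0.4821
  PC2: 34/112 = 0.3036
  PC3: 24/112 = 0.2143

Step 3 — cumulative fraction after k components = (λ_1 + ... + λ_k) / Σ λ:
  k = 1: 54/112 = 0.4821
  k = 2: (54 + 34)/112 = 88/112 = 0.7857
  k = 3: (54 + 34 + 24)/112 = 112/112 = 1

Summary (fraction, with percent):

explained: PC1 0.4821 (48.21%), PC2 0.3036 (30.36%), PC3 0.2143 (21.43%);  cumulative: 0.4821, 0.7857, 1


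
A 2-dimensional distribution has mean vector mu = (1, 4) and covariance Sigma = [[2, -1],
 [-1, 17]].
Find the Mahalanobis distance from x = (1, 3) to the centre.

Step 1 — centre the observation: (x - mu) = (0, -1).

Step 2 — invert Sigma. det(Sigma) = 2·17 - (-1)² = 33.
  Sigma^{-1} = (1/det) · [[d, -b], [-b, a]] = [[0.5152, 0.0303],
 [0.0303, 0.0606]].

Step 3 — form the quadratic (x - mu)^T · Sigma^{-1} · (x - mu):
  Sigma^{-1} · (x - mu) = (-0.0303, -0.0606).
  (x - mu)^T · [Sigma^{-1} · (x - mu)] = (0)·(-0.0303) + (-1)·(-0.0606) = 0.0606.

Step 4 — take square root: d = √(0.0606) ≈ 0.2462.

d(x, mu) = √(0.0606) ≈ 0.2462


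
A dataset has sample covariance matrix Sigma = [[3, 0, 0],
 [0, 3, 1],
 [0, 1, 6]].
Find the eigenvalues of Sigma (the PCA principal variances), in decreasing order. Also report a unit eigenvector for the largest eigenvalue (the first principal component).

Step 1 — characteristic polynomial p(λ) = det(λI - Sigma) = λ³ - tr·λ² + c_1·λ - det, where tr = trace, c_1 = sum of the principal 2×2 minors, det = det(Sigma):
  tr = 3 + 3 + 6 = 12,
  c_1 = (3·3 - (0)²) + (3·6 - (0)²) + (3·6 - (1)²) = 9 + 18 + 17 = 44,
  det = 3·(3·6 - (1)²) - (0)·((0)·6 - (1)·(0)) + (0)·((0)·(1) - 3·(0)) = 3·(17) - (0)·(0) + (0)·(0) = 51.
  So p(λ) = λ³ - 12λ² + 44λ - 51.
Step 2 — look for an integer root (rational root theorem: any rational root is an integer divisor of 51). Testing λ = 3:
  p(3) = 27 - 108 + 132 - 51 = 0  ✓
  Dividing out (λ - 3): p(λ) = (λ - 3)(λ² - 9λ + 17).
Step 3 — remaining eigenvalues from the quadratic λ² - 9λ + 17 = 0:
  Δ = 9² - 4·17 = 81 - 68 = 13,  λ = (9 ± √13)/2 = (9 ± 3.6056)/2 ≈ 6.3028 or 2.6972.
  Sorted: λ_1 = 6.3028,  λ_2 = 3,  λ_3 = 2.6972  (check: sum = 12 = tr ✓).

Step 4 — unit eigenvector for λ_1 ≈ 6.3028: v spans the null space of (Sigma - λ_1 I), whose rows are
  r_1 = (-3.3028, 0, 0),  r_2 = (0, -3.3028, 1),  r_3 = (0, 1, -0.3028).
  v is orthogonal to every row, so take v ∝ r_1 × r_2 = ((0)·(1) - (0)·(-3.3028), (0)·(0) - (-3.3028)·(1), (-3.3028)·(-3.3028) - (0)·(0)) ≈ (0, 3.3028, 10.9083).
  Let u = (0, 3.3028, 10.9083).
  ||u|| = √((0)² + (3.3028)² + (10.9083)²) = √(129.8999) ≈ 11.3974,  v_1 = u/||u|| ≈ (0, 0.2898, 0.9571) (||v_1|| = 1).

λ_1 = 6.3028,  λ_2 = 3,  λ_3 = 2.6972;  v_1 ≈ (0, 0.2898, 0.9571)


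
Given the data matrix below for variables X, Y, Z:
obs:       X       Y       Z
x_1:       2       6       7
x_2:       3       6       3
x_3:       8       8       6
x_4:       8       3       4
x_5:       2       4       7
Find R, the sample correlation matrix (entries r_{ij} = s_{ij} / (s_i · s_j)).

Step 1 — column means:
  mean(X) = (2 + 3 + 8 + 8 + 2) / 5 = 23/5 = 4.6
  mean(Y) = (6 + 6 + 8 + 3 + 4) / 5 = 27/5 = 5.4
  mean(Z) = (7 + 3 + 6 + 4 + 7) / 5 = 27/5 = 5.4

Step 2 — sample variances and covariances s[i,j] = (1/(n-1)) · Σ_k (x_{k,i} - mean_i) · (x_{k,j} - mean_j), with n-1 = 4:
  s[X,X] = ((-2.6)·(-2.6) + (-1.6)·(-1.6) + (3.4)·(3.4) + (3.4)·(3.4) + (-2.6)·(-2.6)) / 4 = 39.2/4 = 9.8
  s[X,Y] = ((-2.6)·(0.6) + (-1.6)·(0.6) + (3.4)·(2.6) + (3.4)·(-2.4) + (-2.6)·(-1.4)) / 4 = 1.8/4 = 0.45
  s[X,Z] = ((-2.6)·(1.6) + (-1.6)·(-2.4) + (3.4)·(0.6) + (3.4)·(-1.4) + (-2.6)·(1.6)) / 4 = -7.2/4 = -1.8
  s[Y,Y] = ((0.6)·(0.6) + (0.6)·(0.6) + (2.6)·(2.6) + (-2.4)·(-2.4) + (-1.4)·(-1.4)) / 4 = 15.2/4 = 3.8
  s[Y,Z] = ((0.6)·(1.6) + (0.6)·(-2.4) + (2.6)·(0.6) + (-2.4)·(-1.4) + (-1.4)·(1.6)) / 4 = 2.2/4 = 0.55
  s[Z,Z] = ((1.6)·(1.6) + (-2.4)·(-2.4) + (0.6)·(0.6) + (-1.4)·(-1.4) + (1.6)·(1.6)) / 4 = 13.2/4 = 3.3
  Sample standard deviations s_i = √(s[i,i]):
  s(X) = √(9.8) = 3.1305
  s(Y) = √(3.8) = 1.9494
  s(Z) = √(3.3) = 1.8166

Step 3 — r_{ij} = s_{ij} / (s_i · s_j):
  r[X,X] = 1 (diagonal).
  r[X,Y] = 0.45 / (3.1305 · 1.9494) = 0.45 / 6.1025 = 0.0737
  r[X,Z] = -1.8 / (3.1305 · 1.8166) = -1.8 / 5.6868 = -0.3165
  r[Y,Y] = 1 (diagonal).
  r[Y,Z] = 0.55 / (1.9494 · 1.8166) = 0.55 / 3.5412 = 0.1553
  r[Z,Z] = 1 (diagonal).

R is symmetric with unit diagonal. Assembling:

R = [[1, 0.0737, -0.3165],
 [0.0737, 1, 0.1553],
 [-0.3165, 0.1553, 1]]


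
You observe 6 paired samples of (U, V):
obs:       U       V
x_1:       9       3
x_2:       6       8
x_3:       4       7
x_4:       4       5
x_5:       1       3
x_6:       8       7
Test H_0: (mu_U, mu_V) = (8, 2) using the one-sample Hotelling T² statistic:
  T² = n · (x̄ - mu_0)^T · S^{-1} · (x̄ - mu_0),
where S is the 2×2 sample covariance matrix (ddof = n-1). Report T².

Step 1 — sample mean vector:
  mean(U) = (9 + 6 + 4 + 4 + 1 + 8) / 6 = 32/6 = 5.3333
  mean(V) = (3 + 8 + 7 + 5 + 3 + 7) / 6 = 33/6 = 5.5
  x̄ = (5.3333, 5.5),  deviation x̄ - mu_0 = (5.3333, 5.5) - (8, 2) = (-2.6667, 3.5).

Step 2 — sample covariance matrix, S[i,j] = (1/(n-1)) · Σ_k (x_{k,i} - mean_i) · (x_{k,j} - mean_j), divisor n-1 = 5:
  S[U,U] = ((3.6667)·(3.6667) + (0.6667)·(0.6667) + (-1.3333)·(-1.3333) + (-1.3333)·(-1.3333) + (-4.3333)·(-4.3333) + (2.6667)·(2.6667)) / 5 = 43.3333/5 = 8.6667
  S[U,V] = ((3.6667)·(-2.5) + (0.6667)·(2.5) + (-1.3333)·(1.5) + (-1.3333)·(-0.5) + (-4.3333)·(-2.5) + (2.6667)·(1.5)) / 5 = 6/5 = 1.2
  S[V,V] = ((-2.5)·(-2.5) + (2.5)·(2.5) + (1.5)·(1.5) + (-0.5)·(-0.5) + (-2.5)·(-2.5) + (1.5)·(1.5)) / 5 = 23.5/5 = 4.7
  S = [[8.6667, 1.2],
 [1.2, 4.7]].

Step 3 — invert S. det(S) = 8.6667·4.7 - (1.2)² = 39.2933.
  S^{-1} = (1/det) · [[d, -b], [-b, a]] = [[0.1196, -0.0305],
 [-0.0305, 0.2206]].

Step 4 — quadratic form (x̄ - mu_0)^T · S^{-1} · (x̄ - mu_0):
  S^{-1} · (x̄ - mu_0) = (-0.4259, 0.8534),
  (x̄ - mu_0)^T · [...] = (-2.6667)·(-0.4259) + (3.5)·(0.8534) = 4.1226.

Step 5 — scale by n: T² = 6 · 4.1226 = 24.7353.

T² ≈ 24.7353


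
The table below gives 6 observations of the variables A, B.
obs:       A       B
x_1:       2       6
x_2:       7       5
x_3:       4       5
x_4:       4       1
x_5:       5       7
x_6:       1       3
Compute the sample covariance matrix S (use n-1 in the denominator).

Step 1 — column means:
  mean(A) = (2 + 7 + 4 + 4 + 5 + 1) / 6 = 23/6 = 3.8333
  mean(B) = (6 + 5 + 5 + 1 + 7 + 3) / 6 = 27/6 = 4.5

Step 2 — sample covariance S[i,j] = (1/(n-1)) · Σ_k (x_{k,i} - mean_i) · (x_{k,j} - mean_j), with n-1 = 5.
  S[A,A] = ((-1.8333)·(-1.8333) + (3.1667)·(3.1667) + (0.1667)·(0.1667) + (0.1667)·(0.1667) + (1.1667)·(1.1667) + (-2.8333)·(-2.8333)) / 5 = 22.8333/5 = 4.5667
  S[A,B] = ((-1.8333)·(1.5) + (3.1667)·(0.5) + (0.1667)·(0.5) + (0.1667)·(-3.5) + (1.1667)·(2.5) + (-2.8333)·(-1.5)) / 5 = 5.5/5 = 1.1
  S[B,B] = ((1.5)·(1.5) + (0.5)·(0.5) + (0.5)·(0.5) + (-3.5)·(-3.5) + (2.5)·(2.5) + (-1.5)·(-1.5)) / 5 = 23.5/5 = 4.7

S is symmetric (S[j,i] = S[i,j]). Assembling:

S = [[4.5667, 1.1],
 [1.1, 4.7]]
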